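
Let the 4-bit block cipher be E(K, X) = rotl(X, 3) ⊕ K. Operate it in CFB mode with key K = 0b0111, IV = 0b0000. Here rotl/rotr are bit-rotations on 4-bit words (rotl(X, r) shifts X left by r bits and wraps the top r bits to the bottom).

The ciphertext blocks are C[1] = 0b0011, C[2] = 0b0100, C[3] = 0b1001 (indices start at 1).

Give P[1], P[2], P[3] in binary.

CFB decryption: P_i = C_i ⊕ E(K, C_{i−1}), with C_{0} = IV.
P[1]: E(K, 0b0000) = 0b0111; 0b0011 ⊕ 0b0111 = 0b0100.
P[2]: E(K, 0b0011) = 0b1110; 0b0100 ⊕ 0b1110 = 0b1010.
P[3]: E(K, 0b0100) = 0b0101; 0b1001 ⊕ 0b0101 = 0b1100.

P[1] = 0b0100, P[2] = 0b1010, P[3] = 0b1100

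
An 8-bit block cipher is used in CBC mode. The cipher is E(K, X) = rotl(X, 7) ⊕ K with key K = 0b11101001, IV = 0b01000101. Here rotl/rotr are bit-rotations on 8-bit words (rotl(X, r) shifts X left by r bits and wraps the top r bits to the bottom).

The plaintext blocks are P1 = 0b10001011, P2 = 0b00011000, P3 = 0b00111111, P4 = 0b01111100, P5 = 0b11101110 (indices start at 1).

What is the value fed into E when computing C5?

CBC encryption: C_i = E(K, P_i ⊕ C_{i−1}), with C_{0} = IV.
C1: P1 ⊕ 0b01000101 = 0b11001110; E(K, 0b11001110) = 0b10001110.
C2: P2 ⊕ 0b10001110 = 0b10010110; E(K, 0b10010110) = 0b10100010.
C3: P3 ⊕ 0b10100010 = 0b10011101; E(K, 0b10011101) = 0b00100111.
C4: P4 ⊕ 0b00100111 = 0b01011011; E(K, 0b01011011) = 0b01000100.
C5: P5 ⊕ 0b01000100 = 0b10101010; E(K, 0b10101010) = 0b10111100.
So the input to E for block 5 is 0b10101010.

0b10101010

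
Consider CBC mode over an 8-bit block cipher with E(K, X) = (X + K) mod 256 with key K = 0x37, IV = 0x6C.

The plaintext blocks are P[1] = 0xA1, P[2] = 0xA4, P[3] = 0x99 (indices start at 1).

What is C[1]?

CBC encryption: C_i = E(K, P_i ⊕ C_{i−1}), with C_{0} = IV.
C[1]: P[1] ⊕ 0x6C = 0xCD; E(K, 0xCD) = 0x04.

C[1] = 0x04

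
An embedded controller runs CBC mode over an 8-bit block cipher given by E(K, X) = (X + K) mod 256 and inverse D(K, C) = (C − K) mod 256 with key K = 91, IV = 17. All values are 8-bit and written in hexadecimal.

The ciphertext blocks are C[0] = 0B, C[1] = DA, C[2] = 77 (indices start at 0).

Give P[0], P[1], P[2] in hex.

P[0] = 6D, P[1] = 42, P[2] = 3C

CBC decryption: P_i = D(K, C_i) ⊕ C_{i−1}, with C_{−1} = IV.
P[0]: D(K, 0B) = 7A; 7A ⊕ 17 = 6D.
P[1]: D(K, DA) = 49; 49 ⊕ 0B = 42.
P[2]: D(K, 77) = E6; E6 ⊕ DA = 3C.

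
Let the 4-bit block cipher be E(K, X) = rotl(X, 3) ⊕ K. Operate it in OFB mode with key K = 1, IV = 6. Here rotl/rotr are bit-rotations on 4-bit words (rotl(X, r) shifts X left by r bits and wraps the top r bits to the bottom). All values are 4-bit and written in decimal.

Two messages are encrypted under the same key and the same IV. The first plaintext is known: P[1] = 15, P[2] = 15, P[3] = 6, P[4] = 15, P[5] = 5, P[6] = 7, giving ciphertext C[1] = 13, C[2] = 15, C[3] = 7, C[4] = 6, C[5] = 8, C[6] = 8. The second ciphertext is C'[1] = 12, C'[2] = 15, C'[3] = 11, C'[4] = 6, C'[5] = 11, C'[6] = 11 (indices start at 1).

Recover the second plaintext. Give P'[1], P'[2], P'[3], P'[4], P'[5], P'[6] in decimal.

P'[1] = 14, P'[2] = 15, P'[3] = 10, P'[4] = 15, P'[5] = 6, P'[6] = 4

In OFB with a reused IV, both messages share the same keystream S_i, so C_i ⊕ C'_i = P_i ⊕ P'_i and thus P'_i = P_i ⊕ C_i ⊕ C'_i.
P'[1]: 15 ⊕ 13 ⊕ 12 = 14.
P'[2]: 15 ⊕ 15 ⊕ 15 = 15.
P'[3]: 6 ⊕ 7 ⊕ 11 = 10.
P'[4]: 15 ⊕ 6 ⊕ 6 = 15.
P'[5]: 5 ⊕ 8 ⊕ 11 = 6.
P'[6]: 7 ⊕ 8 ⊕ 11 = 4.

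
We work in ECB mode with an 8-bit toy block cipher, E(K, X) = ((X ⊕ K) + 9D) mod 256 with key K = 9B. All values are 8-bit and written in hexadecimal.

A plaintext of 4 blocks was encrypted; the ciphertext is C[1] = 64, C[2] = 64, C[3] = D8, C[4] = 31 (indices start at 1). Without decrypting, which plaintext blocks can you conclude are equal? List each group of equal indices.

P[1] = P[2]

ECB encrypts each block independently with the same key, so equal ciphertext blocks imply equal plaintext blocks.
C[1] = C[2] = 64, so P[1] = P[2].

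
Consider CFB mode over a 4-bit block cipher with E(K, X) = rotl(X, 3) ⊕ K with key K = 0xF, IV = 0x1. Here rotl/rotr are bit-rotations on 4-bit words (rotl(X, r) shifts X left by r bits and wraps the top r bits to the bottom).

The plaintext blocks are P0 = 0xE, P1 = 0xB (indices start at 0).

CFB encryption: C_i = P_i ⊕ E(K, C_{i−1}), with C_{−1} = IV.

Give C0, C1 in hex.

C0 = 0x9, C1 = 0x8

C0: E(K, 0x1) = 0x7; 0xE ⊕ 0x7 = 0x9.
C1: E(K, 0x9) = 0x3; 0xB ⊕ 0x3 = 0x8.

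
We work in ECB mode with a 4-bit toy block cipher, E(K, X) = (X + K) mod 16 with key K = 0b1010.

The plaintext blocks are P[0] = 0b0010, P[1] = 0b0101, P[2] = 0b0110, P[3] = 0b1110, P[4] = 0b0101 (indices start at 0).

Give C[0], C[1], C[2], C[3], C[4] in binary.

ECB encryption: C_i = E(K, P_i).
C[0]: E(K, 0b0010) = 0b1100.
C[1]: E(K, 0b0101) = 0b1111.
C[2]: E(K, 0b0110) = 0b0000.
C[3]: E(K, 0b1110) = 0b1000.
C[4]: E(K, 0b0101) = 0b1111.

C[0] = 0b1100, C[1] = 0b1111, C[2] = 0b0000, C[3] = 0b1000, C[4] = 0b1111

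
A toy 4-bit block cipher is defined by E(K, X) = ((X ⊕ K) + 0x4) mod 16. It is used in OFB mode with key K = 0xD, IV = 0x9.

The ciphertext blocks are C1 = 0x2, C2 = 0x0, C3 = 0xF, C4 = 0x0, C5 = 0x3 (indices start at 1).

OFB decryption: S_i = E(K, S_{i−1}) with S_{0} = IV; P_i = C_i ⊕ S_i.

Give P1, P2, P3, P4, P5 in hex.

P1: S = E(K, 0x9) = 0x8; 0x2 ⊕ 0x8 = 0xA.
P2: S = E(K, 0x8) = 0x9; 0x0 ⊕ 0x9 = 0x9.
P3: S = E(K, 0x9) = 0x8; 0xF ⊕ 0x8 = 0x7.
P4: S = E(K, 0x8) = 0x9; 0x0 ⊕ 0x9 = 0x9.
P5: S = E(K, 0x9) = 0x8; 0x3 ⊕ 0x8 = 0xB.

P1 = 0xA, P2 = 0x9, P3 = 0x7, P4 = 0x9, P5 = 0xB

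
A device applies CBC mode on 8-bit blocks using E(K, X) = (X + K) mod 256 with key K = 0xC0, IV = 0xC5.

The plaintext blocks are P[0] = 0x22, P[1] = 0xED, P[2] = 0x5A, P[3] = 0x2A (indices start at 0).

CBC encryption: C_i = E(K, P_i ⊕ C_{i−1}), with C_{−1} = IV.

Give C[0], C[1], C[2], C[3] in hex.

C[0]: P[0] ⊕ 0xC5 = 0xE7; E(K, 0xE7) = 0xA7.
C[1]: P[1] ⊕ 0xA7 = 0x4A; E(K, 0x4A) = 0x0A.
C[2]: P[2] ⊕ 0x0A = 0x50; E(K, 0x50) = 0x10.
C[3]: P[3] ⊕ 0x10 = 0x3A; E(K, 0x3A) = 0xFA.

C[0] = 0xA7, C[1] = 0x0A, C[2] = 0x10, C[3] = 0xFA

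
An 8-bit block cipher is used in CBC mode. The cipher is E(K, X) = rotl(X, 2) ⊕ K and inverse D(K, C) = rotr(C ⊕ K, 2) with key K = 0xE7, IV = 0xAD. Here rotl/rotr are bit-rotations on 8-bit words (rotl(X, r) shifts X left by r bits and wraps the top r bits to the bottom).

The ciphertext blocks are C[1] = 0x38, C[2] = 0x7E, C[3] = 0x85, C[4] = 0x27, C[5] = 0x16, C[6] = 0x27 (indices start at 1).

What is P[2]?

CBC decryption: P_i = D(K, C_i) ⊕ C_{i−1}, with C_{0} = IV.
P[2]: D(K, 0x7E) = 0x66; 0x66 ⊕ 0x38 = 0x5E.

P[2] = 0x5E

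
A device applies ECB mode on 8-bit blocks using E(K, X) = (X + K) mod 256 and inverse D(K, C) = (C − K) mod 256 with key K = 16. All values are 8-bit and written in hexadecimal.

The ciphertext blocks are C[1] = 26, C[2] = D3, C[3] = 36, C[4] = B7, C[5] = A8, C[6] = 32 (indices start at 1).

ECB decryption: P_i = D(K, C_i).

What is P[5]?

P[5] = 92

P[5]: D(K, A8) = 92.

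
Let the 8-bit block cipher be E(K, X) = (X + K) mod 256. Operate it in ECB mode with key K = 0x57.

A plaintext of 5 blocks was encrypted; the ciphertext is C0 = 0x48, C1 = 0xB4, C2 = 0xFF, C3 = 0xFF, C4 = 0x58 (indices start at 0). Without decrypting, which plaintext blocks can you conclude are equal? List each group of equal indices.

P2 = P3

ECB encrypts each block independently with the same key, so equal ciphertext blocks imply equal plaintext blocks.
C2 = C3 = 0xFF, so P2 = P3.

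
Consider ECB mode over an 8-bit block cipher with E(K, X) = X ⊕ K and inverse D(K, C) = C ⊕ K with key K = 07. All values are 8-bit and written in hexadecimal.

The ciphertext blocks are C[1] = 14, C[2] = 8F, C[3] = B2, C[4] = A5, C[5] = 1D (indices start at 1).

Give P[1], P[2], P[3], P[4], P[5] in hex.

P[1] = 13, P[2] = 88, P[3] = B5, P[4] = A2, P[5] = 1A

ECB decryption: P_i = D(K, C_i).
P[1]: D(K, 14) = 13.
P[2]: D(K, 8F) = 88.
P[3]: D(K, B2) = B5.
P[4]: D(K, A5) = A2.
P[5]: D(K, 1D) = 1A.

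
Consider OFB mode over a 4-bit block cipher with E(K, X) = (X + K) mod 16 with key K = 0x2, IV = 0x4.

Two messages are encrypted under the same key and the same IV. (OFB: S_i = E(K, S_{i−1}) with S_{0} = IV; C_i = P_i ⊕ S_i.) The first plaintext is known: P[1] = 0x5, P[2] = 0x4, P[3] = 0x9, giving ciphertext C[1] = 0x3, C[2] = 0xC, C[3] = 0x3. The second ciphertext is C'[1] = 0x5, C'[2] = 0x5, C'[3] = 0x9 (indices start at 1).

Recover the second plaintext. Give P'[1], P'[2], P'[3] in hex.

In OFB with a reused IV, both messages share the same keystream S_i, so C_i ⊕ C'_i = P_i ⊕ P'_i and thus P'_i = P_i ⊕ C_i ⊕ C'_i.
P'[1]: 0x5 ⊕ 0x3 ⊕ 0x5 = 0x3.
P'[2]: 0x4 ⊕ 0xC ⊕ 0x5 = 0xD.
P'[3]: 0x9 ⊕ 0x3 ⊕ 0x9 = 0x3.

P'[1] = 0x3, P'[2] = 0xD, P'[3] = 0x3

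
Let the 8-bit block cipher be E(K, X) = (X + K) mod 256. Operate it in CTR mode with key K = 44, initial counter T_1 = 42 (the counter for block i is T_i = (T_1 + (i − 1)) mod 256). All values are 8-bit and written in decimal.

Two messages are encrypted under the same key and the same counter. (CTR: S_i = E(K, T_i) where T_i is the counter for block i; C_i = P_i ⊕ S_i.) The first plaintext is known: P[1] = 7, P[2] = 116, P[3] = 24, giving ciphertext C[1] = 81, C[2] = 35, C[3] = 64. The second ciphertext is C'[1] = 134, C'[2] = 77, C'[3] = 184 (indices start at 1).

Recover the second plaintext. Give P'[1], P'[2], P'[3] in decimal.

P'[1] = 208, P'[2] = 26, P'[3] = 224

In CTR with a reused counter, both messages share the same keystream S_i, so C_i ⊕ C'_i = P_i ⊕ P'_i and thus P'_i = P_i ⊕ C_i ⊕ C'_i.
P'[1]: 7 ⊕ 81 ⊕ 134 = 208.
P'[2]: 116 ⊕ 35 ⊕ 77 = 26.
P'[3]: 24 ⊕ 64 ⊕ 184 = 224.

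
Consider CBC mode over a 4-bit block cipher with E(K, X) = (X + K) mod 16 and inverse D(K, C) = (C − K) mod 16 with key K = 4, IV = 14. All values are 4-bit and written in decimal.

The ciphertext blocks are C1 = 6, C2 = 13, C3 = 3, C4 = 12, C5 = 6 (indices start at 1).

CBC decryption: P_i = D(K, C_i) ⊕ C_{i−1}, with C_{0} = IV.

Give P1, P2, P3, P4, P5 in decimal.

P1 = 12, P2 = 15, P3 = 2, P4 = 11, P5 = 14

P1: D(K, 6) = 2; 2 ⊕ 14 = 12.
P2: D(K, 13) = 9; 9 ⊕ 6 = 15.
P3: D(K, 3) = 15; 15 ⊕ 13 = 2.
P4: D(K, 12) = 8; 8 ⊕ 3 = 11.
P5: D(K, 6) = 2; 2 ⊕ 12 = 14.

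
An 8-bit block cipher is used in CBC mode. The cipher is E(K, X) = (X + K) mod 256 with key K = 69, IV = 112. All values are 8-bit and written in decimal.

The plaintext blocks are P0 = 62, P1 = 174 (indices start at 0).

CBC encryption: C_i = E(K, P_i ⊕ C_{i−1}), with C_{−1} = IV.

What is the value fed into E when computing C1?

C0: P0 ⊕ 112 = 78; E(K, 78) = 147.
C1: P1 ⊕ 147 = 61; E(K, 61) = 130.
So the input to E for block 1 is 61.

61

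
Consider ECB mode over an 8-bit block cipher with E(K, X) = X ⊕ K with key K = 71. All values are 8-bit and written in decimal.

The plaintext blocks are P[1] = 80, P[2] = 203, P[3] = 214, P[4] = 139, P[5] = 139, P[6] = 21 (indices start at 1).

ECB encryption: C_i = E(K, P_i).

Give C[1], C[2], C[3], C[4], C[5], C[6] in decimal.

C[1] = 23, C[2] = 140, C[3] = 145, C[4] = 204, C[5] = 204, C[6] = 82

C[1]: E(K, 80) = 23.
C[2]: E(K, 203) = 140.
C[3]: E(K, 214) = 145.
C[4]: E(K, 139) = 204.
C[5]: E(K, 139) = 204.
C[6]: E(K, 21) = 82.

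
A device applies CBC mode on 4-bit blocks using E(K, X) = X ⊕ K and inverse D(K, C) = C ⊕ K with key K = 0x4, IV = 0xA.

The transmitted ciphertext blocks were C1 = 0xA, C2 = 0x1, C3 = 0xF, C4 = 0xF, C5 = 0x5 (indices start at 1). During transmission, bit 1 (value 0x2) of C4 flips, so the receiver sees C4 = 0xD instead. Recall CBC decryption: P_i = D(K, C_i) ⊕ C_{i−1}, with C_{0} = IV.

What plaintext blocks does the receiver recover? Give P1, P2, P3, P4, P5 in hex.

Only C4 changed, to 0xD. In CBC, a change in C_i garbles P_i and flips the same bit in P_{i+1}. Decrypting the received ciphertext:
P1: D(K, 0xA) = 0xE; 0xE ⊕ 0xA = 0x4.
P2: D(K, 0x1) = 0x5; 0x5 ⊕ 0xA = 0xF.
P3: D(K, 0xF) = 0xB; 0xB ⊕ 0x1 = 0xA.
P4: D(K, 0xD) = 0x9; 0x9 ⊕ 0xF = 0x6.
P5: D(K, 0x5) = 0x1; 0x1 ⊕ 0xD = 0xC.
Blocks that differ from the original plaintext: P4, P5.

P1 = 0x4, P2 = 0xF, P3 = 0xA, P4 = 0x6, P5 = 0xC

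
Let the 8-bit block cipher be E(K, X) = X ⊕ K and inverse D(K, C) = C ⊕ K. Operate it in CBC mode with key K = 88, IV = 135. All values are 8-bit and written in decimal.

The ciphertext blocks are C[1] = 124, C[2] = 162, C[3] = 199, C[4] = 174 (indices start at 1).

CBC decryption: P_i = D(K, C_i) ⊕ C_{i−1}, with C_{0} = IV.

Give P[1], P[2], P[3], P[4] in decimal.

P[1]: D(K, 124) = 36; 36 ⊕ 135 = 163.
P[2]: D(K, 162) = 250; 250 ⊕ 124 = 134.
P[3]: D(K, 199) = 159; 159 ⊕ 162 = 61.
P[4]: D(K, 174) = 246; 246 ⊕ 199 = 49.

P[1] = 163, P[2] = 134, P[3] = 61, P[4] = 49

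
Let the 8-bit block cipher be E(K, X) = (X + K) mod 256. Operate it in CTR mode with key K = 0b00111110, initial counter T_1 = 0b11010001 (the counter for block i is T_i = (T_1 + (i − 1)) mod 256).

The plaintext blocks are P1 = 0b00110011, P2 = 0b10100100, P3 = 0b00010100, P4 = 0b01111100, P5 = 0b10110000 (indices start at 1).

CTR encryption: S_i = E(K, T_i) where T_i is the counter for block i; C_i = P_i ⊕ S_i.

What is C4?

C4 = 0b01101110

C1: T = 0b11010001, S = E(K, T) = 0b00001111; 0b00110011 ⊕ 0b00001111 = 0b00111100.
C2: T = 0b11010010, S = E(K, T) = 0b00010000; 0b10100100 ⊕ 0b00010000 = 0b10110100.
C3: T = 0b11010011, S = E(K, T) = 0b00010001; 0b00010100 ⊕ 0b00010001 = 0b00000101.
C4: T = 0b11010100, S = E(K, T) = 0b00010010; 0b01111100 ⊕ 0b00010010 = 0b01101110.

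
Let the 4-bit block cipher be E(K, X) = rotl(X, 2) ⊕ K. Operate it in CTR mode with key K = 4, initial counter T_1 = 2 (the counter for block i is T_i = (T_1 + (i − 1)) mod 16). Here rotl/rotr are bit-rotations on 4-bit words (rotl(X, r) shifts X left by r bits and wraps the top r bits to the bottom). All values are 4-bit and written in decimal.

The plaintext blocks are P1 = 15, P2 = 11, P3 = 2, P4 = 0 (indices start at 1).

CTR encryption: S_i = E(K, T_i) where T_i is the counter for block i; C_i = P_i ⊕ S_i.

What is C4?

C1: T = 2, S = E(K, T) = 12; 15 ⊕ 12 = 3.
C2: T = 3, S = E(K, T) = 8; 11 ⊕ 8 = 3.
C3: T = 4, S = E(K, T) = 5; 2 ⊕ 5 = 7.
C4: T = 5, S = E(K, T) = 1; 0 ⊕ 1 = 1.

C4 = 1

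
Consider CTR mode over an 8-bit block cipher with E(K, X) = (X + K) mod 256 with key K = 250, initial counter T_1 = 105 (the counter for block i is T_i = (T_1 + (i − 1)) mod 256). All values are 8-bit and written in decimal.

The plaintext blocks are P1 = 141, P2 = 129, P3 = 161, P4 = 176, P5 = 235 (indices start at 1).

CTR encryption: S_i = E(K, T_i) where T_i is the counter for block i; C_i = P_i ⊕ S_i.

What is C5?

C5 = 140

C1: T = 105, S = E(K, T) = 99; 141 ⊕ 99 = 238.
C2: T = 106, S = E(K, T) = 100; 129 ⊕ 100 = 229.
C3: T = 107, S = E(K, T) = 101; 161 ⊕ 101 = 196.
C4: T = 108, S = E(K, T) = 102; 176 ⊕ 102 = 214.
C5: T = 109, S = E(K, T) = 103; 235 ⊕ 103 = 140.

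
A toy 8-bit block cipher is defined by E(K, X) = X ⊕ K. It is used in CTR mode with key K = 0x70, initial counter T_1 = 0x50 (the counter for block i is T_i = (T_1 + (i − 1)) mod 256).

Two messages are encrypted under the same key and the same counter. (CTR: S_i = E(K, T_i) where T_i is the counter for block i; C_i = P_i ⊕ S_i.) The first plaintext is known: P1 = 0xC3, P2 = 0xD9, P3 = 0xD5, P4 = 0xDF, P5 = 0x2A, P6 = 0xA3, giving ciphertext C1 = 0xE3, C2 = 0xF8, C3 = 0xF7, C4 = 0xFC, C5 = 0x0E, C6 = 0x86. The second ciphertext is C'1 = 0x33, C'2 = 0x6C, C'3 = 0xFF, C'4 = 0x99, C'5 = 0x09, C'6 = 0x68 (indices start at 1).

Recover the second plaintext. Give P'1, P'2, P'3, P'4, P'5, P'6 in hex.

P'1 = 0x13, P'2 = 0x4D, P'3 = 0xDD, P'4 = 0xBA, P'5 = 0x2D, P'6 = 0x4D

In CTR with a reused counter, both messages share the same keystream S_i, so C_i ⊕ C'_i = P_i ⊕ P'_i and thus P'_i = P_i ⊕ C_i ⊕ C'_i.
P'1: 0xC3 ⊕ 0xE3 ⊕ 0x33 = 0x13.
P'2: 0xD9 ⊕ 0xF8 ⊕ 0x6C = 0x4D.
P'3: 0xD5 ⊕ 0xF7 ⊕ 0xFF = 0xDD.
P'4: 0xDF ⊕ 0xFC ⊕ 0x99 = 0xBA.
P'5: 0x2A ⊕ 0x0E ⊕ 0x09 = 0x2D.
P'6: 0xA3 ⊕ 0x86 ⊕ 0x68 = 0x4D.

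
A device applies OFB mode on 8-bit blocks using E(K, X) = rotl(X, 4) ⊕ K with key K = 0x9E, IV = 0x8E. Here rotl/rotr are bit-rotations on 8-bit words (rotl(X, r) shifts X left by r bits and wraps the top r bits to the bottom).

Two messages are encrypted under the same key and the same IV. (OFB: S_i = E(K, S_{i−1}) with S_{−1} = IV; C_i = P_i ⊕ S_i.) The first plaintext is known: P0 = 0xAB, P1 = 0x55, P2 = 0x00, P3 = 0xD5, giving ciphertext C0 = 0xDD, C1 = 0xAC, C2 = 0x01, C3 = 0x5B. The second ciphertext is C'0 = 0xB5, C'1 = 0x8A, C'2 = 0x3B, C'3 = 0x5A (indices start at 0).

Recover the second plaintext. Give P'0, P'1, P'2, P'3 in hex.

P'0 = 0xC3, P'1 = 0x73, P'2 = 0x3A, P'3 = 0xD4

In OFB with a reused IV, both messages share the same keystream S_i, so C_i ⊕ C'_i = P_i ⊕ P'_i and thus P'_i = P_i ⊕ C_i ⊕ C'_i.
P'0: 0xAB ⊕ 0xDD ⊕ 0xB5 = 0xC3.
P'1: 0x55 ⊕ 0xAC ⊕ 0x8A = 0x73.
P'2: 0x00 ⊕ 0x01 ⊕ 0x3B = 0x3A.
P'3: 0xD5 ⊕ 0x5B ⊕ 0x5A = 0xD4.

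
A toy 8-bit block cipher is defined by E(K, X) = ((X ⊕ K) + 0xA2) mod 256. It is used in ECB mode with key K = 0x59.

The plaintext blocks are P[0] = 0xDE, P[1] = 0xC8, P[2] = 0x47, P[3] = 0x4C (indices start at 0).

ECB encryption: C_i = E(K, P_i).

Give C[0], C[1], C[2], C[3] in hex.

C[0]: E(K, 0xDE) = 0x29.
C[1]: E(K, 0xC8) = 0x33.
C[2]: E(K, 0x47) = 0xC0.
C[3]: E(K, 0x4C) = 0xB7.

C[0] = 0x29, C[1] = 0x33, C[2] = 0xC0, C[3] = 0xB7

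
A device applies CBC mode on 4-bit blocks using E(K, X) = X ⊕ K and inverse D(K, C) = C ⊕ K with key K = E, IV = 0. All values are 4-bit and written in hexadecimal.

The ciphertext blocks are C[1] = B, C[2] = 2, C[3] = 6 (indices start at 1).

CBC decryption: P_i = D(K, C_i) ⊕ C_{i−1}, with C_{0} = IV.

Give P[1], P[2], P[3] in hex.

P[1] = 5, P[2] = 7, P[3] = A

P[1]: D(K, B) = 5; 5 ⊕ 0 = 5.
P[2]: D(K, 2) = C; C ⊕ B = 7.
P[3]: D(K, 6) = 8; 8 ⊕ 2 = A.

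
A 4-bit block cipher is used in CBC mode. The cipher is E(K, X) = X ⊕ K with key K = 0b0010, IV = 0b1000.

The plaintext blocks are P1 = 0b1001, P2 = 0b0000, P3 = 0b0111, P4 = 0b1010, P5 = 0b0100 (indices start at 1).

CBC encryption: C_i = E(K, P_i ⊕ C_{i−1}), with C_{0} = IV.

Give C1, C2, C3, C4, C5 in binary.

C1 = 0b0011, C2 = 0b0001, C3 = 0b0100, C4 = 0b1100, C5 = 0b1010

C1: P1 ⊕ 0b1000 = 0b0001; E(K, 0b0001) = 0b0011.
C2: P2 ⊕ 0b0011 = 0b0011; E(K, 0b0011) = 0b0001.
C3: P3 ⊕ 0b0001 = 0b0110; E(K, 0b0110) = 0b0100.
C4: P4 ⊕ 0b0100 = 0b1110; E(K, 0b1110) = 0b1100.
C5: P5 ⊕ 0b1100 = 0b1000; E(K, 0b1000) = 0b1010.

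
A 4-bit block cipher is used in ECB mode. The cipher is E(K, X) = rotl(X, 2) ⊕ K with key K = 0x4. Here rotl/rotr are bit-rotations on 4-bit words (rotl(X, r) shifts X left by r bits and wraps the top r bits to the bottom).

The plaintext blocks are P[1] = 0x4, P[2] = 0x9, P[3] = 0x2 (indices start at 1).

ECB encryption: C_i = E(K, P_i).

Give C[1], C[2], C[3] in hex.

C[1] = 0x5, C[2] = 0x2, C[3] = 0xC

C[1]: E(K, 0x4) = 0x5.
C[2]: E(K, 0x9) = 0x2.
C[3]: E(K, 0x2) = 0xC.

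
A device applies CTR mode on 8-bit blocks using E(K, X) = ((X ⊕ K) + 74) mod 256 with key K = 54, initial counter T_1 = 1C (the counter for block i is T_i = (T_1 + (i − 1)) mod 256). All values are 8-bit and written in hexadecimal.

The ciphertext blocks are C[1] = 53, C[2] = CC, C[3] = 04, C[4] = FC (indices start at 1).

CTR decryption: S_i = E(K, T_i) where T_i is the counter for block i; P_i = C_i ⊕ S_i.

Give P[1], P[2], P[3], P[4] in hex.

P[1]: T = 1C, S = E(K, T) = BC; 53 ⊕ BC = EF.
P[2]: T = 1D, S = E(K, T) = BD; CC ⊕ BD = 71.
P[3]: T = 1E, S = E(K, T) = BE; 04 ⊕ BE = BA.
P[4]: T = 1F, S = E(K, T) = BF; FC ⊕ BF = 43.

P[1] = EF, P[2] = 71, P[3] = BA, P[4] = 43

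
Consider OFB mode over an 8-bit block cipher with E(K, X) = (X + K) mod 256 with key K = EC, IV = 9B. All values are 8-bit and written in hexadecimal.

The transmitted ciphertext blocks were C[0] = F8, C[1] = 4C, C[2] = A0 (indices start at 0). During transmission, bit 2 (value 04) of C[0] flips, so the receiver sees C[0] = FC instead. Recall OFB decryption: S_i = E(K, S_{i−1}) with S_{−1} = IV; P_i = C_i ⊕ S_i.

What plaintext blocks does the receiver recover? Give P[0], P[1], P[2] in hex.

P[0] = 7B, P[1] = 3F, P[2] = FF

Only C[0] changed, to FC. In OFB, a change in C_i flips the same bit in P_i only; the keystream is unaffected. Decrypting the received ciphertext:
P[0]: S = E(K, 9B) = 87; FC ⊕ 87 = 7B.
P[1]: S = E(K, 87) = 73; 4C ⊕ 73 = 3F.
P[2]: S = E(K, 73) = 5F; A0 ⊕ 5F = FF.
Blocks that differ from the original plaintext: P[0].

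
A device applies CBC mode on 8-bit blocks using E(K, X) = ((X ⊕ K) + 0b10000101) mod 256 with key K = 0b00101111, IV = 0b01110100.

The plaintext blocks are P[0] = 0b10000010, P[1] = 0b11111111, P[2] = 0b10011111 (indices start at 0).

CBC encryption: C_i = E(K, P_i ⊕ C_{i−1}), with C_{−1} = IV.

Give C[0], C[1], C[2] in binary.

C[0] = 0b01011110, C[1] = 0b00010011, C[2] = 0b00101000

C[0]: P[0] ⊕ 0b01110100 = 0b11110110; E(K, 0b11110110) = 0b01011110.
C[1]: P[1] ⊕ 0b01011110 = 0b10100001; E(K, 0b10100001) = 0b00010011.
C[2]: P[2] ⊕ 0b00010011 = 0b10001100; E(K, 0b10001100) = 0b00101000.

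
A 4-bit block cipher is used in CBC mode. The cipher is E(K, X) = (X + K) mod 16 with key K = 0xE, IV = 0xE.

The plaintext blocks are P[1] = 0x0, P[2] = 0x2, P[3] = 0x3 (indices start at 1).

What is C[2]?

C[2] = 0xC

CBC encryption: C_i = E(K, P_i ⊕ C_{i−1}), with C_{0} = IV.
C[1]: P[1] ⊕ 0xE = 0xE; E(K, 0xE) = 0xC.
C[2]: P[2] ⊕ 0xC = 0xE; E(K, 0xE) = 0xC.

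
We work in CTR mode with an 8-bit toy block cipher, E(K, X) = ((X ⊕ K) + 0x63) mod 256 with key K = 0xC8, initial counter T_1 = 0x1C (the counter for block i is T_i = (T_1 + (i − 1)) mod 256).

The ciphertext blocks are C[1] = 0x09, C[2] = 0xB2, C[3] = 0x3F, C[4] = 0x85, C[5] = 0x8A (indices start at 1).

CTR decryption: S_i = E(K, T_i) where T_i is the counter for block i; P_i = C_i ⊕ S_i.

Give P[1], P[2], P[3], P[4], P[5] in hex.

P[1] = 0x3E, P[2] = 0x8A, P[3] = 0x06, P[4] = 0xBF, P[5] = 0xC1

P[1]: T = 0x1C, S = E(K, T) = 0x37; 0x09 ⊕ 0x37 = 0x3E.
P[2]: T = 0x1D, S = E(K, T) = 0x38; 0xB2 ⊕ 0x38 = 0x8A.
P[3]: T = 0x1E, S = E(K, T) = 0x39; 0x3F ⊕ 0x39 = 0x06.
P[4]: T = 0x1F, S = E(K, T) = 0x3A; 0x85 ⊕ 0x3A = 0xBF.
P[5]: T = 0x20, S = E(K, T) = 0x4B; 0x8A ⊕ 0x4B = 0xC1.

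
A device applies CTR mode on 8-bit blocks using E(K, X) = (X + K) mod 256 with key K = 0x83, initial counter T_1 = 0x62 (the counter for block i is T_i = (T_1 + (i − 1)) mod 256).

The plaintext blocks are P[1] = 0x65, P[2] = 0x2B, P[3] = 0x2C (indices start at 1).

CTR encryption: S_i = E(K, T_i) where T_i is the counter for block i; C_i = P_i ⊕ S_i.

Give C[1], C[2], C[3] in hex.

C[1] = 0x80, C[2] = 0xCD, C[3] = 0xCB

C[1]: T = 0x62, S = E(K, T) = 0xE5; 0x65 ⊕ 0xE5 = 0x80.
C[2]: T = 0x63, S = E(K, T) = 0xE6; 0x2B ⊕ 0xE6 = 0xCD.
C[3]: T = 0x64, S = E(K, T) = 0xE7; 0x2C ⊕ 0xE7 = 0xCB.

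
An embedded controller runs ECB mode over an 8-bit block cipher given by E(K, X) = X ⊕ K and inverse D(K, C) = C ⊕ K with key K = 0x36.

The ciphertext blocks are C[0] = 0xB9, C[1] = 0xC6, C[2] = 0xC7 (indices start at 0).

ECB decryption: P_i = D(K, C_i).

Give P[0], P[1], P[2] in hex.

P[0]: D(K, 0xB9) = 0x8F.
P[1]: D(K, 0xC6) = 0xF0.
P[2]: D(K, 0xC7) = 0xF1.

P[0] = 0x8F, P[1] = 0xF0, P[2] = 0xF1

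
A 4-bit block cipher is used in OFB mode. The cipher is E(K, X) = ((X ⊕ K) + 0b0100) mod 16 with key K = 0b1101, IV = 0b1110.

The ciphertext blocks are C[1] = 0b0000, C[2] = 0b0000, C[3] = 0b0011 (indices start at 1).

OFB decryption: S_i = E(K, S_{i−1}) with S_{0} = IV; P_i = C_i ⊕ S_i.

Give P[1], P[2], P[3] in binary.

P[1] = 0b0111, P[2] = 0b1110, P[3] = 0b0100

P[1]: S = E(K, 0b1110) = 0b0111; 0b0000 ⊕ 0b0111 = 0b0111.
P[2]: S = E(K, 0b0111) = 0b1110; 0b0000 ⊕ 0b1110 = 0b1110.
P[3]: S = E(K, 0b1110) = 0b0111; 0b0011 ⊕ 0b0111 = 0b0100.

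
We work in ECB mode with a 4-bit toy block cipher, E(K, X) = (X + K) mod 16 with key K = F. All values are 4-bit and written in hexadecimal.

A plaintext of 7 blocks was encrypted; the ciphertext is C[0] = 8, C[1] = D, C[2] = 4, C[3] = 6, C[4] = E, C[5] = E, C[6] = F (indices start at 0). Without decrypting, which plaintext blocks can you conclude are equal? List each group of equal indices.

ECB encrypts each block independently with the same key, so equal ciphertext blocks imply equal plaintext blocks.
C[4] = C[5] = E, so P[4] = P[5].

P[4] = P[5]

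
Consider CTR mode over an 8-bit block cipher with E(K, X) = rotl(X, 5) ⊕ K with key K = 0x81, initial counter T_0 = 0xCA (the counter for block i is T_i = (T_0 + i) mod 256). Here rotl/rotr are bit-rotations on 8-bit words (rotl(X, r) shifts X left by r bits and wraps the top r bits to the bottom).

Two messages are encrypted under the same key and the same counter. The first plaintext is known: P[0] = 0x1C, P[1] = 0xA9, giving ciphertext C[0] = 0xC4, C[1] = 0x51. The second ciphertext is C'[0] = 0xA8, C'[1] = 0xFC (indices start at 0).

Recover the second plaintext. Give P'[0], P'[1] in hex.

P'[0] = 0x70, P'[1] = 0x04

In CTR with a reused counter, both messages share the same keystream S_i, so C_i ⊕ C'_i = P_i ⊕ P'_i and thus P'_i = P_i ⊕ C_i ⊕ C'_i.
P'[0]: 0x1C ⊕ 0xC4 ⊕ 0xA8 = 0x70.
P'[1]: 0xA9 ⊕ 0x51 ⊕ 0xFC = 0x04.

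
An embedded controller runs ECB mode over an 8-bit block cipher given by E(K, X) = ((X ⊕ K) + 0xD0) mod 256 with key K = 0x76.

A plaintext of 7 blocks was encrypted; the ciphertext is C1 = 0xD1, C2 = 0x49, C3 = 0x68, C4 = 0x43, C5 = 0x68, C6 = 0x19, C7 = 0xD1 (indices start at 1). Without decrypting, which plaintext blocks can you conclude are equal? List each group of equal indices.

P1 = P7; P3 = P5

ECB encrypts each block independently with the same key, so equal ciphertext blocks imply equal plaintext blocks.
C1 = C7 = 0xD1, so P1 = P7.
C3 = C5 = 0x68, so P3 = P5.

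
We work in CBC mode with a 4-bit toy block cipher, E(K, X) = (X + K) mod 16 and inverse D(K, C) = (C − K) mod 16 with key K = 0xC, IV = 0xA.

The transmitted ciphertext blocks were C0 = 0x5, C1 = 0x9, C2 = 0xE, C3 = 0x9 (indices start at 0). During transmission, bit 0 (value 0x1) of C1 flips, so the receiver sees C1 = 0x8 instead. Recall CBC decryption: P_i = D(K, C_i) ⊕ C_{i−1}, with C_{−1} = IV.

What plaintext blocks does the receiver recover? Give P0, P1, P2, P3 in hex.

Only C1 changed, to 0x8. In CBC, a change in C_i garbles P_i and flips the same bit in P_{i+1}. Decrypting the received ciphertext:
P0: D(K, 0x5) = 0x9; 0x9 ⊕ 0xA = 0x3.
P1: D(K, 0x8) = 0xC; 0xC ⊕ 0x5 = 0x9.
P2: D(K, 0xE) = 0x2; 0x2 ⊕ 0x8 = 0xA.
P3: D(K, 0x9) = 0xD; 0xD ⊕ 0xE = 0x3.
Blocks that differ from the original plaintext: P1, P2.

P0 = 0x3, P1 = 0x9, P2 = 0xA, P3 = 0x3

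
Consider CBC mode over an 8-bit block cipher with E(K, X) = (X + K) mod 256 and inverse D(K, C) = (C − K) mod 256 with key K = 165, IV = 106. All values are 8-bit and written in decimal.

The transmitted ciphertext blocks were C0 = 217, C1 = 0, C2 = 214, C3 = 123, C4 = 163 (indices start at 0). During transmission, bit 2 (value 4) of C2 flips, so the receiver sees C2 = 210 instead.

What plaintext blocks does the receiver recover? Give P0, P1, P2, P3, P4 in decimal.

P0 = 94, P1 = 130, P2 = 45, P3 = 4, P4 = 133

CBC decryption: P_i = D(K, C_i) ⊕ C_{i−1}, with C_{−1} = IV.
Only C2 changed, to 210. In CBC, a change in C_i garbles P_i and flips the same bit in P_{i+1}. Decrypting the received ciphertext:
P0: D(K, 217) = 52; 52 ⊕ 106 = 94.
P1: D(K, 0) = 91; 91 ⊕ 217 = 130.
P2: D(K, 210) = 45; 45 ⊕ 0 = 45.
P3: D(K, 123) = 214; 214 ⊕ 210 = 4.
P4: D(K, 163) = 254; 254 ⊕ 123 = 133.
Blocks that differ from the original plaintext: P2, P3.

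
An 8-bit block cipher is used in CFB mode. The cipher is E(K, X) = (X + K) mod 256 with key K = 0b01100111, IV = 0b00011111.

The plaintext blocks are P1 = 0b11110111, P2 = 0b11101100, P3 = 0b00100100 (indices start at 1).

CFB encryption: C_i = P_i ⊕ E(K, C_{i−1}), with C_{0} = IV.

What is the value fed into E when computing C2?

C1: E(K, 0b00011111) = 0b10000110; 0b11110111 ⊕ 0b10000110 = 0b01110001.
C2: E(K, 0b01110001) = 0b11011000; 0b11101100 ⊕ 0b11011000 = 0b00110100.
So the input to E for block 2 is 0b01110001.

0b01110001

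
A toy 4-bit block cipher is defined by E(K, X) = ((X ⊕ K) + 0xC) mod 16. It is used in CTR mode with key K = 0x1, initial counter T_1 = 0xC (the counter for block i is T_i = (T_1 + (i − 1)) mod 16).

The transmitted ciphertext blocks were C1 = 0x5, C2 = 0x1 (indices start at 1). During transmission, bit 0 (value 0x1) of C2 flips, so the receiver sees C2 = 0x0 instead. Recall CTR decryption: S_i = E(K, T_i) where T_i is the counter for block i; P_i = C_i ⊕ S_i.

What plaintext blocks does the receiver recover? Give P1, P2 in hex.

P1 = 0xC, P2 = 0x8

Only C2 changed, to 0x0. In CTR, a change in C_i flips the same bit in P_i only; the keystream is unaffected. Decrypting the received ciphertext:
P1: T = 0xC, S = E(K, T) = 0x9; 0x5 ⊕ 0x9 = 0xC.
P2: T = 0xD, S = E(K, T) = 0x8; 0x0 ⊕ 0x8 = 0x8.
Blocks that differ from the original plaintext: P2.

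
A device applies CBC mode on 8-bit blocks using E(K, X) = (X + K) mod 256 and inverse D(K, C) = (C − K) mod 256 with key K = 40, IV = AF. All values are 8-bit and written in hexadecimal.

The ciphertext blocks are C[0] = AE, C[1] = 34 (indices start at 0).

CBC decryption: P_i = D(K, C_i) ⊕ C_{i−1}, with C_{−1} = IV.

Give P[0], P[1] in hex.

P[0]: D(K, AE) = 6E; 6E ⊕ AF = C1.
P[1]: D(K, 34) = F4; F4 ⊕ AE = 5A.

P[0] = C1, P[1] = 5A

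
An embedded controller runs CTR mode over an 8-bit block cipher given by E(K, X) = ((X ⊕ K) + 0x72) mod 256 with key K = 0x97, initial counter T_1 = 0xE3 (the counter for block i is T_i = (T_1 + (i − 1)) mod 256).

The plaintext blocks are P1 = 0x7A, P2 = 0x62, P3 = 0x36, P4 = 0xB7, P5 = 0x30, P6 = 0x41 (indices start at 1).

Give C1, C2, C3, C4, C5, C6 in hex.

CTR encryption: S_i = E(K, T_i) where T_i is the counter for block i; C_i = P_i ⊕ S_i.
C1: T = 0xE3, S = E(K, T) = 0xE6; 0x7A ⊕ 0xE6 = 0x9C.
C2: T = 0xE4, S = E(K, T) = 0xE5; 0x62 ⊕ 0xE5 = 0x87.
C3: T = 0xE5, S = E(K, T) = 0xE4; 0x36 ⊕ 0xE4 = 0xD2.
C4: T = 0xE6, S = E(K, T) = 0xE3; 0xB7 ⊕ 0xE3 = 0x54.
C5: T = 0xE7, S = E(K, T) = 0xE2; 0x30 ⊕ 0xE2 = 0xD2.
C6: T = 0xE8, S = E(K, T) = 0xF1; 0x41 ⊕ 0xF1 = 0xB0.

C1 = 0x9C, C2 = 0x87, C3 = 0xD2, C4 = 0x54, C5 = 0xD2, C6 = 0xB0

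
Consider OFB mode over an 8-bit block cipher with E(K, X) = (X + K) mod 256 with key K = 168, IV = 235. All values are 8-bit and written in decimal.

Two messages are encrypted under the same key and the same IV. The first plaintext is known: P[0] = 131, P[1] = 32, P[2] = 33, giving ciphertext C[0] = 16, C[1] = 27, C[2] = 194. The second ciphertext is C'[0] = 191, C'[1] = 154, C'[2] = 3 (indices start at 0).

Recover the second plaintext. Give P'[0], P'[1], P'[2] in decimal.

P'[0] = 44, P'[1] = 161, P'[2] = 224

In OFB with a reused IV, both messages share the same keystream S_i, so C_i ⊕ C'_i = P_i ⊕ P'_i and thus P'_i = P_i ⊕ C_i ⊕ C'_i.
P'[0]: 131 ⊕ 16 ⊕ 191 = 44.
P'[1]: 32 ⊕ 27 ⊕ 154 = 161.
P'[2]: 33 ⊕ 194 ⊕ 3 = 224.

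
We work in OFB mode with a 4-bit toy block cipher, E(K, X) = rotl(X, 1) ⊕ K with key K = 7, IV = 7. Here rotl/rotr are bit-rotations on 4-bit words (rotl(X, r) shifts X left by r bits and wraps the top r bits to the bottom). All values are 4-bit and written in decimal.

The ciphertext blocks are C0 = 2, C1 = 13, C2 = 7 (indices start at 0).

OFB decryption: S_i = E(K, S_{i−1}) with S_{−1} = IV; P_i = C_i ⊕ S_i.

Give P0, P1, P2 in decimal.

P0 = 11, P1 = 9, P2 = 8

P0: S = E(K, 7) = 9; 2 ⊕ 9 = 11.
P1: S = E(K, 9) = 4; 13 ⊕ 4 = 9.
P2: S = E(K, 4) = 15; 7 ⊕ 15 = 8.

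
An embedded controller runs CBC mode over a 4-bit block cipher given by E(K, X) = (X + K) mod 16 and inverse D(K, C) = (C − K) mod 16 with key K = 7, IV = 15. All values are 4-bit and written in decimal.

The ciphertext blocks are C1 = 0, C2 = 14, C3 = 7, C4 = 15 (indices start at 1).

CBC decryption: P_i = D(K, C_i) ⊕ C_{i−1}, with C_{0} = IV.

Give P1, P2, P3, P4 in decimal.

P1: D(K, 0) = 9; 9 ⊕ 15 = 6.
P2: D(K, 14) = 7; 7 ⊕ 0 = 7.
P3: D(K, 7) = 0; 0 ⊕ 14 = 14.
P4: D(K, 15) = 8; 8 ⊕ 7 = 15.

P1 = 6, P2 = 7, P3 = 14, P4 = 15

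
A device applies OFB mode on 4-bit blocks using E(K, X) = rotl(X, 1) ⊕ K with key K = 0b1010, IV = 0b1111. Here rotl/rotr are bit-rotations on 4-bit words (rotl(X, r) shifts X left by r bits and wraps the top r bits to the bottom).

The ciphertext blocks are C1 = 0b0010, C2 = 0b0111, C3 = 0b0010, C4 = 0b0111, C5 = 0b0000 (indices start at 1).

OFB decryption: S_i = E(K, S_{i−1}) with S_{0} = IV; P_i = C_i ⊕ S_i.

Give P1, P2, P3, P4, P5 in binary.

P1 = 0b0111, P2 = 0b0111, P3 = 0b1000, P4 = 0b1000, P5 = 0b0101

P1: S = E(K, 0b1111) = 0b0101; 0b0010 ⊕ 0b0101 = 0b0111.
P2: S = E(K, 0b0101) = 0b0000; 0b0111 ⊕ 0b0000 = 0b0111.
P3: S = E(K, 0b0000) = 0b1010; 0b0010 ⊕ 0b1010 = 0b1000.
P4: S = E(K, 0b1010) = 0b1111; 0b0111 ⊕ 0b1111 = 0b1000.
P5: S = E(K, 0b1111) = 0b0101; 0b0000 ⊕ 0b0101 = 0b0101.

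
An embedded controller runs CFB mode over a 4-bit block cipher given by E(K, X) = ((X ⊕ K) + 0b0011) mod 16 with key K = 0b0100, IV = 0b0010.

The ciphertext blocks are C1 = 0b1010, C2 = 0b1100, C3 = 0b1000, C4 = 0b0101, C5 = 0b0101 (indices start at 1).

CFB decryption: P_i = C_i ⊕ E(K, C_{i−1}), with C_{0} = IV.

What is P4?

P4 = 0b1010

P4: E(K, 0b1000) = 0b1111; 0b0101 ⊕ 0b1111 = 0b1010.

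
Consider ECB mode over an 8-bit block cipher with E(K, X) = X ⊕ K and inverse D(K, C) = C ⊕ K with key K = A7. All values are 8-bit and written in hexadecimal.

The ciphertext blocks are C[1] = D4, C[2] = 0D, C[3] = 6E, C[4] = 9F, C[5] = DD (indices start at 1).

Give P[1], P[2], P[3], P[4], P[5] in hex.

ECB decryption: P_i = D(K, C_i).
P[1]: D(K, D4) = 73.
P[2]: D(K, 0D) = AA.
P[3]: D(K, 6E) = C9.
P[4]: D(K, 9F) = 38.
P[5]: D(K, DD) = 7A.

P[1] = 73, P[2] = AA, P[3] = C9, P[4] = 38, P[5] = 7A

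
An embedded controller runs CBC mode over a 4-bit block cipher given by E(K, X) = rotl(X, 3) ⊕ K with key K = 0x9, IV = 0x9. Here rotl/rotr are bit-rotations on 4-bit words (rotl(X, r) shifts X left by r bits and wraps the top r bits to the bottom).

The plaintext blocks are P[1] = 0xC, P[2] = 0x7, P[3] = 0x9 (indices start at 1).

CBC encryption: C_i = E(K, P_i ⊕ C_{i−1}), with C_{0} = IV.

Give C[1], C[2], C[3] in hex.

C[1]: P[1] ⊕ 0x9 = 0x5; E(K, 0x5) = 0x3.
C[2]: P[2] ⊕ 0x3 = 0x4; E(K, 0x4) = 0xB.
C[3]: P[3] ⊕ 0xB = 0x2; E(K, 0x2) = 0x8.

C[1] = 0x3, C[2] = 0xB, C[3] = 0x8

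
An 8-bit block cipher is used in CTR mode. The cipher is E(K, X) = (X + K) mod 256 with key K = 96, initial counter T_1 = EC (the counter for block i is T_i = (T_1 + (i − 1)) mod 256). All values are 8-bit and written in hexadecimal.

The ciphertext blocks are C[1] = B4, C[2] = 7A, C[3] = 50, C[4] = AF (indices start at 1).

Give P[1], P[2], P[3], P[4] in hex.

P[1] = 36, P[2] = F9, P[3] = D4, P[4] = 2A

CTR decryption: S_i = E(K, T_i) where T_i is the counter for block i; P_i = C_i ⊕ S_i.
P[1]: T = EC, S = E(K, T) = 82; B4 ⊕ 82 = 36.
P[2]: T = ED, S = E(K, T) = 83; 7A ⊕ 83 = F9.
P[3]: T = EE, S = E(K, T) = 84; 50 ⊕ 84 = D4.
P[4]: T = EF, S = E(K, T) = 85; AF ⊕ 85 = 2A.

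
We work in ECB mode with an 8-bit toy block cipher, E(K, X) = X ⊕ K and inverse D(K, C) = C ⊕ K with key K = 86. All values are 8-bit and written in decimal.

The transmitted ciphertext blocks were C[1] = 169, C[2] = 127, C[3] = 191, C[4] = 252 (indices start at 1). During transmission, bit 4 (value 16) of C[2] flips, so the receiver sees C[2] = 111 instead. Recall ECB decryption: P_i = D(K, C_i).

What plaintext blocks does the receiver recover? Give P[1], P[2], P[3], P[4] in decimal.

Only C[2] changed, to 111. In ECB, a change in C_i affects only P_i. Decrypting the received ciphertext:
P[1]: D(K, 169) = 255.
P[2]: D(K, 111) = 57.
P[3]: D(K, 191) = 233.
P[4]: D(K, 252) = 170.
Blocks that differ from the original plaintext: P[2].

P[1] = 255, P[2] = 57, P[3] = 233, P[4] = 170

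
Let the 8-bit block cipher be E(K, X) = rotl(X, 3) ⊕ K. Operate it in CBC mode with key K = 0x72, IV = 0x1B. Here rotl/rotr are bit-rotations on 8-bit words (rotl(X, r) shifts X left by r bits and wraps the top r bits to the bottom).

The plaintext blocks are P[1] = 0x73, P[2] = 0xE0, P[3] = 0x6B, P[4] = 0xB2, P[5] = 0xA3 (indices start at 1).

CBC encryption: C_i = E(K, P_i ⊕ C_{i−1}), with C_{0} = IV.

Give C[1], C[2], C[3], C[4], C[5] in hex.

C[1] = 0x31, C[2] = 0xFC, C[3] = 0xCE, C[4] = 0x91, C[5] = 0xE3

C[1]: P[1] ⊕ 0x1B = 0x68; E(K, 0x68) = 0x31.
C[2]: P[2] ⊕ 0x31 = 0xD1; E(K, 0xD1) = 0xFC.
C[3]: P[3] ⊕ 0xFC = 0x97; E(K, 0x97) = 0xCE.
C[4]: P[4] ⊕ 0xCE = 0x7C; E(K, 0x7C) = 0x91.
C[5]: P[5] ⊕ 0x91 = 0x32; E(K, 0x32) = 0xE3.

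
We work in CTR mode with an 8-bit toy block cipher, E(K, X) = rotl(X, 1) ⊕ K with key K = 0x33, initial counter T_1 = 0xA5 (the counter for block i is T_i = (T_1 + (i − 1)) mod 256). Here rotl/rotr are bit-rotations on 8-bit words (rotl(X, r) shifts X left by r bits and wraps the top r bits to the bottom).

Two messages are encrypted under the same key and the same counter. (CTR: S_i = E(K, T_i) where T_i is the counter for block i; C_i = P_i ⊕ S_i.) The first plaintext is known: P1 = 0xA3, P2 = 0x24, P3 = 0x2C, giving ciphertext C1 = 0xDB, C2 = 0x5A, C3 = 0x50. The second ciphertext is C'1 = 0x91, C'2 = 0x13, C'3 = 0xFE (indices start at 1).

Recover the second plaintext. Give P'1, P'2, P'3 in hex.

In CTR with a reused counter, both messages share the same keystream S_i, so C_i ⊕ C'_i = P_i ⊕ P'_i and thus P'_i = P_i ⊕ C_i ⊕ C'_i.
P'1: 0xA3 ⊕ 0xDB ⊕ 0x91 = 0xE9.
P'2: 0x24 ⊕ 0x5A ⊕ 0x13 = 0x6D.
P'3: 0x2C ⊕ 0x50 ⊕ 0xFE = 0x82.

P'1 = 0xE9, P'2 = 0x6D, P'3 = 0x82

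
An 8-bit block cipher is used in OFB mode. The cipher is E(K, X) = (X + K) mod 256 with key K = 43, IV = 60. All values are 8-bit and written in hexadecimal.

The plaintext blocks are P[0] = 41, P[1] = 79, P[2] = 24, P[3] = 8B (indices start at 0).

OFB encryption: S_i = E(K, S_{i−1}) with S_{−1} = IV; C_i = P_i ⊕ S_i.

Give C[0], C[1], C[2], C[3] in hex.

C[0] = E2, C[1] = 9F, C[2] = 0D, C[3] = E7

C[0]: S = E(K, 60) = A3; 41 ⊕ A3 = E2.
C[1]: S = E(K, A3) = E6; 79 ⊕ E6 = 9F.
C[2]: S = E(K, E6) = 29; 24 ⊕ 29 = 0D.
C[3]: S = E(K, 29) = 6C; 8B ⊕ 6C = E7.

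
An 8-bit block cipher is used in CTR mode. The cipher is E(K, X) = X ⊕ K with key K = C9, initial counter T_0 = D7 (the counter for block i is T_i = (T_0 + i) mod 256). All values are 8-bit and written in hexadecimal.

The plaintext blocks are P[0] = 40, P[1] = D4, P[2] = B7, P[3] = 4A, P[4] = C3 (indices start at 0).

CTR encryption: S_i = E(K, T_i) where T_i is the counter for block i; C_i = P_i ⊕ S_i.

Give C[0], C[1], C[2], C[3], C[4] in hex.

C[0] = 5E, C[1] = C5, C[2] = A7, C[3] = 59, C[4] = D1

C[0]: T = D7, S = E(K, T) = 1E; 40 ⊕ 1E = 5E.
C[1]: T = D8, S = E(K, T) = 11; D4 ⊕ 11 = C5.
C[2]: T = D9, S = E(K, T) = 10; B7 ⊕ 10 = A7.
C[3]: T = DA, S = E(K, T) = 13; 4A ⊕ 13 = 59.
C[4]: T = DB, S = E(K, T) = 12; C3 ⊕ 12 = D1.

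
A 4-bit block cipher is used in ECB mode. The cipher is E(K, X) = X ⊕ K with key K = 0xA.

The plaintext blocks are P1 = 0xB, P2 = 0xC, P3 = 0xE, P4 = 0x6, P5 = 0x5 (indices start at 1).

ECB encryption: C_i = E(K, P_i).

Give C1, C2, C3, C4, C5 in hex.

C1: E(K, 0xB) = 0x1.
C2: E(K, 0xC) = 0x6.
C3: E(K, 0xE) = 0x4.
C4: E(K, 0x6) = 0xC.
C5: E(K, 0x5) = 0xF.

C1 = 0x1, C2 = 0x6, C3 = 0x4, C4 = 0xC, C5 = 0xF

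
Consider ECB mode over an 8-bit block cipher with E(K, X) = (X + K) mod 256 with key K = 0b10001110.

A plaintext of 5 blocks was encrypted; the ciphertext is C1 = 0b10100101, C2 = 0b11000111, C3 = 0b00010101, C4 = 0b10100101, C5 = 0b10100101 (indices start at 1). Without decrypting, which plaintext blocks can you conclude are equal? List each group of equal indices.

ECB encrypts each block independently with the same key, so equal ciphertext blocks imply equal plaintext blocks.
C1 = C4 = C5 = 0b10100101, so P1 = P4 = P5.

P1 = P4 = P5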